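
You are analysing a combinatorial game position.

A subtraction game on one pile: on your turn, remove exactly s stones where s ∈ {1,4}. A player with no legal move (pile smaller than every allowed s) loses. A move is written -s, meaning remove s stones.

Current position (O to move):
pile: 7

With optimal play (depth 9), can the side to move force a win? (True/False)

[7] O move#1: -1:-1/6*, -4:-1/3
[6] X move#2: -1:+1/5*, -4:+1/2
[5] O move#3: -1:-1/4*, -4:-1/1
[4] X move#4: -1:-1/3, -4:+1/0*
[0] end (terminal -1, O#5); searched 7 to 9

O winning at [7]: False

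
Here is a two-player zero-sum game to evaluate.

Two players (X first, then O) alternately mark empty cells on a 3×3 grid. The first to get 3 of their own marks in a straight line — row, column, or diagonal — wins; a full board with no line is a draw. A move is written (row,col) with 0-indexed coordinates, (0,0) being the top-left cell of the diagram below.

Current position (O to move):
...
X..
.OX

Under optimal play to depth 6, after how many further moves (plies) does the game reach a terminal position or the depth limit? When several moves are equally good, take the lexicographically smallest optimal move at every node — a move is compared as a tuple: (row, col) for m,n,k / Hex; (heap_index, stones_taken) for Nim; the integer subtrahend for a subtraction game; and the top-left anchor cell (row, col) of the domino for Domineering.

[.../X../.OX] O move#1: (0,0):-1/O../X../.OX, (0,1):-1/.O./X../.OX, (0,2):-1/..O/X../.OX, (1,1):+0/.../XO./.OX*, (1,2):-1/.../X.O/.OX, (2,0):-1/.../X../OOX
[.../XO./.OX] X move#2: (0,0):-1/X../XO./.OX, (0,1):+0/.X./XO./.OX*, (0,2):-1/..X/XO./.OX, (1,2):-1/.../XOX/.OX, (2,0):-1/.../XO./XOX
[.X./XO./.OX] O move#3: (0,0):+0/OX./XO./.OX*, (0,2):+0/.XO/XO./.OX, (1,2):-1/.X./XOO/.OX, (2,0):-1/.X./XO./OOX
[OX./XO./.OX] X move#4: (0,2):+0/OXX/XO./.OX*, (1,2):+0/OX./XOX/.OX, (2,0):+0/OX./XO./XOX
[OXX/XO./.OX] O move#5: (1,2):+0/OXX/XOO/.OX*, (2,0):-1/OXX/XO./OOX
[OXX/XOO/.OX] X move#6: (2,0):+0/OXX/XOO/XOX*
[OXX/XOO/XOX] end (terminal +0, O#7); searched .../X../.OX to 6

PV length from [.../X../.OX]: 6 plies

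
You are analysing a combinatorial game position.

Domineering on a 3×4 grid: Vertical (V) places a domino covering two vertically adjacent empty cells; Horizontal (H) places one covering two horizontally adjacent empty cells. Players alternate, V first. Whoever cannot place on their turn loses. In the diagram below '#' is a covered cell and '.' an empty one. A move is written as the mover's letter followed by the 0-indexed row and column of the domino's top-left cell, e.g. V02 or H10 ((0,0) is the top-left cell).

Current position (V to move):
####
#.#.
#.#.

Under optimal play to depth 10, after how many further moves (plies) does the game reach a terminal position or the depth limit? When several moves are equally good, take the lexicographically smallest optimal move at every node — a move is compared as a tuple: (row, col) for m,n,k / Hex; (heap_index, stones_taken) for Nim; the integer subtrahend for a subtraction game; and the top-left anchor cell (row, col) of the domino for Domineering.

ply 1, V at ####/#.#./#.#. | V11=+1→####/###./###.*; V13=+1→####/#.##/#.##
ply 2: ####/###./###. is terminal -1 (H); from ####/#.#./#.#. depth 10

PV length from [####/#.#./#.#.]: 1 ply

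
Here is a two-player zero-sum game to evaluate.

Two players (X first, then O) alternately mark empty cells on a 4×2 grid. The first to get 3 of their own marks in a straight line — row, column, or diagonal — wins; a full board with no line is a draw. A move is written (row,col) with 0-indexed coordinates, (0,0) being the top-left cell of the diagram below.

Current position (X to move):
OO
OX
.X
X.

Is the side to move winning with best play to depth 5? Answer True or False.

X winning at [OO/OX/.X/X.]: True

p1 X@[OO/OX/.X/X.]: (2,0)[OO/OX/XX/X.]+0 (3,1)[OO/OX/.X/XX]+1*
p2 O@[OO/OX/.X/XX] terminal -1; root [OO/OX/.X/X.] d5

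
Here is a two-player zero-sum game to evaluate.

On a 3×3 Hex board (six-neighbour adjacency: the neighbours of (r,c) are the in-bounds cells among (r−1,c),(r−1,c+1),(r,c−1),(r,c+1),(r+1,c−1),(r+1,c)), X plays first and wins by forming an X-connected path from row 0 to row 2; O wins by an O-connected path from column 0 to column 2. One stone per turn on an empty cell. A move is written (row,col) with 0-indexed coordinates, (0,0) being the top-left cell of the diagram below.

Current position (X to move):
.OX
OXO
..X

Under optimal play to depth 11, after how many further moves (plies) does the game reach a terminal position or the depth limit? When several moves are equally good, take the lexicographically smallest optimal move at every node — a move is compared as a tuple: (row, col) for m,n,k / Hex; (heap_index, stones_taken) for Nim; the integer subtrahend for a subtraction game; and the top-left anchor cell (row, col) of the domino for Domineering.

PV length from [.OX/OXO/..X]: 3 plies

ply 1, X at .OX/OXO/..X | (0,0)=+1→XOX/OXO/..X*; (2,0)=+1→.OX/OXO/X.X; (2,1)=+1→.OX/OXO/.XX
ply 2, O at XOX/OXO/..X | (2,0)=-1→XOX/OXO/O.X*; (2,1)=-1→XOX/OXO/.OX
ply 3, X at XOX/OXO/O.X | (2,1)=+1→XOX/OXO/OXX*
ply 4: XOX/OXO/OXX is terminal -1 (O); from .OX/OXO/..X depth 11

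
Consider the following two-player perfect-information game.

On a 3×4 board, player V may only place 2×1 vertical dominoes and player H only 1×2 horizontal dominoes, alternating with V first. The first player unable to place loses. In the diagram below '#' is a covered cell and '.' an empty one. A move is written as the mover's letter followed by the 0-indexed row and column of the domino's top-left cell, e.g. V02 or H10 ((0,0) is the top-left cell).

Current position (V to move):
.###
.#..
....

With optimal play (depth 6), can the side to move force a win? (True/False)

ply 1, V at .###/.#../.... | V00=-1→####/##../....; V10=-1→.###/##../#...; V12=+1→.###/.##./..#.*; V13=+1→.###/.#.#/...#
ply 2, H at .###/.##./..#. | H20=-1→.###/.##./###.*
ply 3, V at .###/.##./###. | V00=+1→####/###./###.*; V13=+1→.###/.###/####
ply 4: ####/###./###. is terminal -1 (H); from .###/.#../.... depth 6

V winning at [.###/.#../....]: True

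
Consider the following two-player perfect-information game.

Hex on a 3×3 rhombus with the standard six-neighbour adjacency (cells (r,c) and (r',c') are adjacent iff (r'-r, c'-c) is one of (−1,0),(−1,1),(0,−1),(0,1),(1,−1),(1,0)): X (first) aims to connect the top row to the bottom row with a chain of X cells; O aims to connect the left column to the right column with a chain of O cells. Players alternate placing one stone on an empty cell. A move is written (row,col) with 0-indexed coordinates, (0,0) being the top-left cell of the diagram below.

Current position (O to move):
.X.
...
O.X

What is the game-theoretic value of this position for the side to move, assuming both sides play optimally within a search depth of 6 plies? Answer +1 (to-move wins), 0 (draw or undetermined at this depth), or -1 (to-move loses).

value(.X./.../O.X, O) = +1

p1 O@[.X./.../O.X]: (0,0)[OX./.../O.X]-1 (0,2)[.XO/.../O.X]-1 (1,0)[.X./O../O.X]-1 (1,1)[.X./.O./O.X]+1* (1,2)[.X./..O/O.X]+1 (2,1)[.X./.../OOX]-1
p2 X@[.X./.O./O.X]: (0,0)[XX./.O./O.X]-1* (0,2)[.XX/.O./O.X]-1 (1,0)[.X./XO./O.X]-1 (1,2)[.X./.OX/O.X]-1 (2,1)[.X./.O./OXX]-1
p3 O@[XX./.O./O.X]: (0,2)[XXO/.O./O.X]+1* (1,0)[XX./OO./O.X]+1 (1,2)[XX./.OO/O.X]+1 (2,1)[XX./.O./OOX]+1
p4 X@[XXO/.O./O.X] terminal -1; root [.X./.../O.X] d6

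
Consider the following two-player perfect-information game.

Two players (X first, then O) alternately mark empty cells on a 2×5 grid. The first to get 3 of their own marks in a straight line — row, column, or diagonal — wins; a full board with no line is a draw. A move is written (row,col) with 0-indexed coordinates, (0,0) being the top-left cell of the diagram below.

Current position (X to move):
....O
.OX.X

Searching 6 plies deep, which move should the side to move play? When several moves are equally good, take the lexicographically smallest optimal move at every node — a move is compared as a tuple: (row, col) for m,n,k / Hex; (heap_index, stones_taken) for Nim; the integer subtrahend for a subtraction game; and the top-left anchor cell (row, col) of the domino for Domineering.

ply 1, X at ....O/.OX.X | (0,0)=+0→X...O/.OX.X; (0,1)=+1→.X..O/.OX.X*; (0,2)=+1→..X.O/.OX.X; (0,3)=+0→...XO/.OX.X; (1,0)=+0→....O/XOX.X; (1,3)=+1→....O/.OXXX
ply 2, O at .X..O/.OX.X | (0,0)=-1→OX..O/.OX.X*; (0,2)=-1→.XO.O/.OX.X; (0,3)=-1→.X.OO/.OX.X; (1,0)=-1→.X..O/OOX.X; (1,3)=-1→.X..O/.OXOX
ply 3, X at OX..O/.OX.X | (0,2)=+1→OXX.O/.OX.X*; (0,3)=+1→OX.XO/.OX.X; (1,0)=+0→OX..O/XOX.X; (1,3)=+1→OX..O/.OXXX
ply 4, O at OXX.O/.OX.X | (0,3)=-1→OXXOO/.OX.X*; (1,0)=-1→OXX.O/OOX.X; (1,3)=-1→OXX.O/.OXOX
ply 5, X at OXXOO/.OX.X | (1,0)=+0→OXXOO/XOX.X; (1,3)=+1→OXXOO/.OXXX*
ply 6: OXXOO/.OXXX is terminal -1 (O); from ....O/.OX.X depth 6

X's best at [....O/.OX.X]: (0,1)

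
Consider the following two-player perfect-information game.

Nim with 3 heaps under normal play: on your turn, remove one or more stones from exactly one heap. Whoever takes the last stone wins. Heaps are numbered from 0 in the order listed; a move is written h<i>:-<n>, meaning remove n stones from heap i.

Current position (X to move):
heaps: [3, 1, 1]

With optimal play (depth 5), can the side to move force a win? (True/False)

[(3,1,1)] X move#1: h0:-1:-1/(2,1,1), h0:-2:-1/(1,1,1), h0:-3:+1/(0,1,1)*, h1:-1:-1/(3,0,1), h2:-1:-1/(3,1,0)
[(0,1,1)] O move#2: h1:-1:-1/(0,0,1)*, h2:-1:-1/(0,1,0)
[(0,0,1)] X move#3: h2:-1:+1/(0,0,0)*
[(0,0,0)] end (terminal -1, O#4); searched (3,1,1) to 5

X winning at [(3,1,1)]: True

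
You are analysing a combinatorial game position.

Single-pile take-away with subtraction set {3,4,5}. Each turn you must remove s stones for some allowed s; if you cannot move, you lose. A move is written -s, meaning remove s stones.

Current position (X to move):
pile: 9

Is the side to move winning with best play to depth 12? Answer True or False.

X winning at [9]: False

[9] X move#1: -3:-1/6*, -4:-1/5, -5:-1/4
[6] O move#2: -3:-1/3, -4:+1/2*, -5:+1/1
[2] end (terminal -1, X#3); searched 9 to 12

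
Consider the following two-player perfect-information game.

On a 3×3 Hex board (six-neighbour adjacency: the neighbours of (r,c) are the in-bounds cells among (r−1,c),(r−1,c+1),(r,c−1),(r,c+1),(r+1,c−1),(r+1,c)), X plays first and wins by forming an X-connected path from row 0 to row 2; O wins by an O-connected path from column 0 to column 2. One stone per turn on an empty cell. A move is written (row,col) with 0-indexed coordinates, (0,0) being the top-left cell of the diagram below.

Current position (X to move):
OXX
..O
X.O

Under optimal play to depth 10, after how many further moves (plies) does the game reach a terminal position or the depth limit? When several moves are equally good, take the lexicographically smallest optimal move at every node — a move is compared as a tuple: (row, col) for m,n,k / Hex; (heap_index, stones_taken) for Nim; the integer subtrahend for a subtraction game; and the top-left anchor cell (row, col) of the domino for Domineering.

PV length from [OXX/..O/X.O]: 1 ply

ply 1, X at OXX/..O/X.O | (1,0)=+1→OXX/X.O/X.O*; (1,1)=+1→OXX/.XO/X.O; (2,1)=+1→OXX/..O/XXO
ply 2: OXX/X.O/X.O is terminal -1 (O); from OXX/..O/X.O depth 10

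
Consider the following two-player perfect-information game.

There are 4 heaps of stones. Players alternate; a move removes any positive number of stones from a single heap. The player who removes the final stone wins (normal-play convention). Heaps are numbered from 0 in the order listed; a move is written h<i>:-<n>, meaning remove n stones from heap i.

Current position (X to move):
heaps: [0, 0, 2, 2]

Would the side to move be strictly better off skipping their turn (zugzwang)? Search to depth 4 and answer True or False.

zugzwang((0,0,2,2), X) = True

p1 X@[(0,0,2,2)]: h2:-1[(0,0,1,2)]-1* h2:-2[(0,0,0,2)]-1 h3:-1[(0,0,2,1)]-1 h3:-2[(0,0,2,0)]-1
p2 O@[(0,0,1,2)]: h2:-1[(0,0,0,2)]-1 h3:-1[(0,0,1,1)]+1* h3:-2[(0,0,1,0)]-1
p3 X@[(0,0,1,1)]: h2:-1[(0,0,0,1)]-1* h3:-1[(0,0,1,0)]-1
p4 O@[(0,0,0,1)]: h3:-1[(0,0,0,0)]+1*
p5 X@[(0,0,0,0)] terminal -1; root [(0,0,2,2)] d4
if X skipped the turn, O would face:
~ p1 O@[(0,0,2,2)]: h2:-1[(0,0,1,2)]-1* h2:-2[(0,0,0,2)]-1 h3:-1[(0,0,2,1)]-1 h3:-2[(0,0,2,0)]-1
~ p2 X@[(0,0,1,2)]: h2:-1[(0,0,0,2)]-1 h3:-1[(0,0,1,1)]+1* h3:-2[(0,0,1,0)]-1
~ p3 O@[(0,0,1,1)]: h2:-1[(0,0,0,1)]-1* h3:-1[(0,0,1,0)]-1
~ p4 X@[(0,0,0,1)]: h3:-1[(0,0,0,0)]+1*
~ p5 O@[(0,0,0,0)] terminal -1; root [(0,0,2,2)] d4
compare (X): move=-1 vs pass=+1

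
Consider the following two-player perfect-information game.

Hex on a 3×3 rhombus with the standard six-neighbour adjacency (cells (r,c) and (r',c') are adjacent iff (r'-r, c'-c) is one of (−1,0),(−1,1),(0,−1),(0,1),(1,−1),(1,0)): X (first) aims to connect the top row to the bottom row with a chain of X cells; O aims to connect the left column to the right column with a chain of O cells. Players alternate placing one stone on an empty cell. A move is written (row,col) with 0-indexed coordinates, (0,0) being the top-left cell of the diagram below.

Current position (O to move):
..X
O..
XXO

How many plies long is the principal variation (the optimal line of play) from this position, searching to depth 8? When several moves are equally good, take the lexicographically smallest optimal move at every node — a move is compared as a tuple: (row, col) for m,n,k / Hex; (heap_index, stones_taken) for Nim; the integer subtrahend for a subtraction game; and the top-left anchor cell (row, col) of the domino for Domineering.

ply 1, O at ..X/O../XXO | (0,0)=-1→O.X/O../XXO*; (0,1)=-1→.OX/O../XXO; (1,1)=-1→..X/OO./XXO; (1,2)=-1→..X/O.O/XXO
ply 2, X at O.X/O../XXO | (0,1)=+1→OXX/O../XXO*; (1,1)=+1→O.X/OX./XXO; (1,2)=+1→O.X/O.X/XXO
ply 3, O at OXX/O../XXO | (1,1)=-1→OXX/OO./XXO*; (1,2)=-1→OXX/O.O/XXO
ply 4, X at OXX/OO./XXO | (1,2)=+1→OXX/OOX/XXO*
ply 5: OXX/OOX/XXO is terminal -1 (O); from ..X/O../XXO depth 8

PV length from [..X/O../XXO]: 4 plies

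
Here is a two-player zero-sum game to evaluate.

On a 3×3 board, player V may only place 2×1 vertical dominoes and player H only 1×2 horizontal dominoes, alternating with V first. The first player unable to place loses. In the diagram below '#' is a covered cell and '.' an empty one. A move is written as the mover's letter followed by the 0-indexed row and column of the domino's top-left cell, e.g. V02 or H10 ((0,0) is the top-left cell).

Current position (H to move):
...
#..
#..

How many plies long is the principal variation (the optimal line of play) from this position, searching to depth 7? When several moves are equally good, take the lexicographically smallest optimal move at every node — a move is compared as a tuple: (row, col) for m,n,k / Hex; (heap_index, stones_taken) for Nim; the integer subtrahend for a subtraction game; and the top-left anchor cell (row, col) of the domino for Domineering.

PV length from [.../#../#..]: 1 ply

ply 1, H at .../#../#.. | H00=-1→##./#../#..; H01=-1→.##/#../#..; H11=+1→.../###/#..*; H21=-1→.../#../###
ply 2: .../###/#.. is terminal -1 (V); from .../#../#.. depth 7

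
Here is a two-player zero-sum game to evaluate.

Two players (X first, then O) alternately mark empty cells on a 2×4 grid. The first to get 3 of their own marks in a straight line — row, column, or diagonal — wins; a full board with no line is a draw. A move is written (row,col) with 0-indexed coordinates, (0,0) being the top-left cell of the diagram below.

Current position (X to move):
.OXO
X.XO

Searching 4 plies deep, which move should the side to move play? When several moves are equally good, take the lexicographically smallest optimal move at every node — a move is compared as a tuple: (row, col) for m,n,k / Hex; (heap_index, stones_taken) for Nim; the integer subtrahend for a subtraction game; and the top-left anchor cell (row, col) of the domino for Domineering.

X's best at [.OXO/X.XO]: (1,1)

[.OXO/X.XO] X move#1: (0,0):+0/XOXO/X.XO, (1,1):+1/.OXO/XXXO*
[.OXO/XXXO] end (terminal -1, O#2); searched .OXO/X.XO to 4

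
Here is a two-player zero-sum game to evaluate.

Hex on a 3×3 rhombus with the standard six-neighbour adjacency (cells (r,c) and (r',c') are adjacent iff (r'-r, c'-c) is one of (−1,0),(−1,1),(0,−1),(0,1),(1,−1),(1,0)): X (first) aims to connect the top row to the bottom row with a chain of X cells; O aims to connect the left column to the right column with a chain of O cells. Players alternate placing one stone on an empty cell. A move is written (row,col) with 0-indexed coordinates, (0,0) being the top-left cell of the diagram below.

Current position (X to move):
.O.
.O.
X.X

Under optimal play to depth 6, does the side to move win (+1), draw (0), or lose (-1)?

[.O./.O./X.X] X move#1: (0,0):-1/XO./.O./X.X*, (0,2):-1/.OX/.O./X.X, (1,0):-1/.O./XO./X.X, (1,2):-1/.O./.OX/X.X, (2,1):-1/.O./.O./XXX
[XO./.O./X.X] O move#2: (0,2):-1/XOO/.O./X.X, (1,0):+1/XO./OO./X.X*, (1,2):-1/XO./.OO/X.X, (2,1):-1/XO./.O./XOX
[XO./OO./X.X] X move#3: (0,2):-1/XOX/OO./X.X*, (1,2):-1/XO./OOX/X.X, (2,1):-1/XO./OO./XXX
[XOX/OO./X.X] O move#4: (1,2):+1/XOX/OOO/X.X*, (2,1):-1/XOX/OO./XOX
[XOX/OOO/X.X] end (terminal -1, X#5); searched .O./.O./X.X to 6

value(.O./.O./X.X, X) = -1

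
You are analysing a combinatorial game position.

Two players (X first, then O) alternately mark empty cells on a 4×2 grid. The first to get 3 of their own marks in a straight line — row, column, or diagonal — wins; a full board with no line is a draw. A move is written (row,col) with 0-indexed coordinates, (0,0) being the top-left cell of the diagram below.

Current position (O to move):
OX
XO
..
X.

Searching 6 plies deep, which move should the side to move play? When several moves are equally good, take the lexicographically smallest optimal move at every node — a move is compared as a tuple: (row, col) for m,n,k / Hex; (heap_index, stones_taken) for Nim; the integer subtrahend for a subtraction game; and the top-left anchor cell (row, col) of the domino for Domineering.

ply 1, O at OX/XO/../X. | (2,0)=+0→OX/XO/O./X.*; (2,1)=-1→OX/XO/.O/X.; (3,1)=-1→OX/XO/../XO
ply 2, X at OX/XO/O./X. | (2,1)=+0→OX/XO/OX/X.*; (3,1)=+0→OX/XO/O./XX
ply 3, O at OX/XO/OX/X. | (3,1)=+0→OX/XO/OX/XO*
ply 4: OX/XO/OX/XO is terminal +0 (X); from OX/XO/../X. depth 6

O's best at [OX/XO/../X.]: (2,0)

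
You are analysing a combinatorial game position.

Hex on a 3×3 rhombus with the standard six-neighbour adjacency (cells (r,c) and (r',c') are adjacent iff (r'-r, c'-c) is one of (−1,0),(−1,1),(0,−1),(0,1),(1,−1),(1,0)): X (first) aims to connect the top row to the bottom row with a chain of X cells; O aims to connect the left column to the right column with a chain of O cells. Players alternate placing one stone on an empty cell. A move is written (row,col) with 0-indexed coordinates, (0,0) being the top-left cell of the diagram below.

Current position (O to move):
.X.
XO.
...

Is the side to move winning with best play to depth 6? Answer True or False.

ply 1, O at .X./XO./... | (0,0)=-1→OX./XO./...; (0,2)=-1→.XO/XO./...; (1,2)=-1→.X./XOO/...; (2,0)=+1→.X./XO./O..*; (2,1)=-1→.X./XO./.O.; (2,2)=-1→.X./XO./..O
ply 2, X at .X./XO./O.. | (0,0)=-1→XX./XO./O..*; (0,2)=-1→.XX/XO./O..; (1,2)=-1→.X./XOX/O..; (2,1)=-1→.X./XO./OX.; (2,2)=-1→.X./XO./O.X
ply 3, O at XX./XO./O.. | (0,2)=+1→XXO/XO./O..*; (1,2)=+1→XX./XOO/O..; (2,1)=+1→XX./XO./OO.; (2,2)=+1→XX./XO./O.O
ply 4: XXO/XO./O.. is terminal -1 (X); from .X./XO./... depth 6

O winning at [.X./XO./...]: True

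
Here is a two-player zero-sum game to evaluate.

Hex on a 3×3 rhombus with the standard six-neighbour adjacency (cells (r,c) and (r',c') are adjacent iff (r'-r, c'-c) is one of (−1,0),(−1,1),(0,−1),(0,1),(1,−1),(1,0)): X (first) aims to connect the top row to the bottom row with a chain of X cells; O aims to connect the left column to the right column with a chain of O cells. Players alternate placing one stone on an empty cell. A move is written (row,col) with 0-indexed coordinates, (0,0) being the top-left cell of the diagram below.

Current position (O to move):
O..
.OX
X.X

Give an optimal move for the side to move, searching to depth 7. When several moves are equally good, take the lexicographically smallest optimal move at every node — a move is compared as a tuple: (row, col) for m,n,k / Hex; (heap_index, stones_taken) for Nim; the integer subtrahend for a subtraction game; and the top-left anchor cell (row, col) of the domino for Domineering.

p1 O@[O../.OX/X.X]: (0,1)[OO./.OX/X.X]-1 (0,2)[O.O/.OX/X.X]+1* (1,0)[O../OOX/X.X]-1 (2,1)[O../.OX/XOX]-1
p2 X@[O.O/.OX/X.X]: (0,1)[OXO/.OX/X.X]-1* (1,0)[O.O/XOX/X.X]-1 (2,1)[O.O/.OX/XXX]-1
p3 O@[OXO/.OX/X.X]: (1,0)[OXO/OOX/X.X]+1* (2,1)[OXO/.OX/XOX]-1
p4 X@[OXO/OOX/X.X] terminal -1; root [O../.OX/X.X] d7

O's best at [O../.OX/X.X]: (0,2)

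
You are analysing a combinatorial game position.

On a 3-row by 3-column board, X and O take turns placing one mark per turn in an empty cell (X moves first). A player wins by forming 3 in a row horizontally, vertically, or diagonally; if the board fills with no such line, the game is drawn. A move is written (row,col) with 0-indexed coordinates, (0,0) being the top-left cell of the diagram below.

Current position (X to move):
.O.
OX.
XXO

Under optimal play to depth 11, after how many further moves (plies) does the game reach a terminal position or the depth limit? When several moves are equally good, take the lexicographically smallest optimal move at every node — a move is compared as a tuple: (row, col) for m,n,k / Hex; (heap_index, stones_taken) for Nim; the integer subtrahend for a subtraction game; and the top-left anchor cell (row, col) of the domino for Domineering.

PV length from [.O./OX./XXO]: 1 ply

[.O./OX./XXO] X move#1: (0,0):+0/XO./OX./XXO, (0,2):+1/.OX/OX./XXO*, (1,2):+0/.O./OXX/XXO
[.OX/OX./XXO] end (terminal -1, O#2); searched .O./OX./XXO to 11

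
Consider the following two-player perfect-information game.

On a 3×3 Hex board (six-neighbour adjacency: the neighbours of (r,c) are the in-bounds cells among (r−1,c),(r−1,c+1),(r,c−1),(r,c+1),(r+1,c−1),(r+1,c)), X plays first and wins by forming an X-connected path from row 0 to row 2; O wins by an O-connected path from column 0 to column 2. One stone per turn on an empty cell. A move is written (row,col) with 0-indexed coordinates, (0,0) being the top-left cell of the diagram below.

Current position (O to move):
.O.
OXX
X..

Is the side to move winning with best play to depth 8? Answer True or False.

O winning at [.O./OXX/X..]: True

p1 O@[.O./OXX/X..]: (0,0)[OO./OXX/X..]-1 (0,2)[.OO/OXX/X..]+1* (2,1)[.O./OXX/XO.]-1 (2,2)[.O./OXX/X.O]-1
p2 X@[.OO/OXX/X..] terminal -1; root [.O./OXX/X..] d8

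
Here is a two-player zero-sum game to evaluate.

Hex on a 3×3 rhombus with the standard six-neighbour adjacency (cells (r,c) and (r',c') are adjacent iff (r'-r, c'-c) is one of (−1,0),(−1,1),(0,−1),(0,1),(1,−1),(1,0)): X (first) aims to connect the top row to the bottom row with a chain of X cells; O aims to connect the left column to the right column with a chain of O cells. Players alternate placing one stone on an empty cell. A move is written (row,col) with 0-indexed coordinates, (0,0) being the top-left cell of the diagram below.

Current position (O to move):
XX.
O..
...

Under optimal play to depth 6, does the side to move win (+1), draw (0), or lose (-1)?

ply 1, O at XX./O../... | (0,2)=-1→XXO/O../...; (1,1)=+1→XX./OO./...*; (1,2)=-1→XX./O.O/...; (2,0)=-1→XX./O../O..; (2,1)=+1→XX./O../.O.; (2,2)=-1→XX./O../..O
ply 2, X at XX./OO./... | (0,2)=-1→XXX/OO./...*; (1,2)=-1→XX./OOX/...; (2,0)=-1→XX./OO./X..; (2,1)=-1→XX./OO./.X.; (2,2)=-1→XX./OO./..X
ply 3, O at XXX/OO./... | (1,2)=+1→XXX/OOO/...*; (2,0)=-1→XXX/OO./O..; (2,1)=+1→XXX/OO./.O.; (2,2)=+1→XXX/OO./..O
ply 4: XXX/OOO/... is terminal -1 (X); from XX./O../... depth 6

value(XX./O../..., O) = +1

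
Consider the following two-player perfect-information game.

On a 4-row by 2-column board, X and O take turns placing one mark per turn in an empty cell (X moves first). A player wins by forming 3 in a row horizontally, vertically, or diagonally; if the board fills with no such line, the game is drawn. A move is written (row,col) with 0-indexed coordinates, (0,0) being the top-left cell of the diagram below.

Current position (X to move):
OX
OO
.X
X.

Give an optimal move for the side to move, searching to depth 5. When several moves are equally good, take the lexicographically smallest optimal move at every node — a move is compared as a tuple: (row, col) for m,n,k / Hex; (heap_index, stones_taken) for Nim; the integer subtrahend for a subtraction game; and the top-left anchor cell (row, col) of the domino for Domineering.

[OX/OO/.X/X.] X move#1: (2,0):+0/OX/OO/XX/X.*, (3,1):-1/OX/OO/.X/XX
[OX/OO/XX/X.] O move#2: (3,1):+0/OX/OO/XX/XO*
[OX/OO/XX/XO] end (terminal +0, X#3); searched OX/OO/.X/X. to 5

X's best at [OX/OO/.X/X.]: (2,0)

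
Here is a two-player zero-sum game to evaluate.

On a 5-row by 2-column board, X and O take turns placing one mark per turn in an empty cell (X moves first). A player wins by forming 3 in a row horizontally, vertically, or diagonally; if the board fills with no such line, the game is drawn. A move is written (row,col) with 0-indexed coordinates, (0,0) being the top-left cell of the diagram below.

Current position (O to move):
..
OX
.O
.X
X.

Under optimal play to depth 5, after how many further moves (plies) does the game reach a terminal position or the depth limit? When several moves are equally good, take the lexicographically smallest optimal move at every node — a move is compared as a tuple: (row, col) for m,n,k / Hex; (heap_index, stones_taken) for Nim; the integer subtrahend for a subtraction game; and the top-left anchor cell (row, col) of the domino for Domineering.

p1 O@[../OX/.O/.X/X.]: (0,0)[O./OX/.O/.X/X.]+0 (0,1)[.O/OX/.O/.X/X.]+0 (2,0)[../OX/OO/.X/X.]+1* (3,0)[../OX/.O/OX/X.]+0 (4,1)[../OX/.O/.X/XO]+0
p2 X@[../OX/OO/.X/X.]: (0,0)[X./OX/OO/.X/X.]-1* (0,1)[.X/OX/OO/.X/X.]-1 (3,0)[../OX/OO/XX/X.]-1 (4,1)[../OX/OO/.X/XX]-1
p3 O@[X./OX/OO/.X/X.]: (0,1)[XO/OX/OO/.X/X.]+0 (3,0)[X./OX/OO/OX/X.]+1* (4,1)[X./OX/OO/.X/XO]+0
p4 X@[X./OX/OO/OX/X.] terminal -1; root [../OX/.O/.X/X.] d5

PV length from [../OX/.O/.X/X.]: 3 plies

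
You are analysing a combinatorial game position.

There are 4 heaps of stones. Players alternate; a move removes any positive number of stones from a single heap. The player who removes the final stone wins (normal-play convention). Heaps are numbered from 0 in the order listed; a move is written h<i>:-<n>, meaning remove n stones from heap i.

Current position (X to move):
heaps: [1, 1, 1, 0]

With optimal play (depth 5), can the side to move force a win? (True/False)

p1 X@[(1,1,1,0)]: h0:-1[(0,1,1,0)]+1* h1:-1[(1,0,1,0)]+1 h2:-1[(1,1,0,0)]+1
p2 O@[(0,1,1,0)]: h1:-1[(0,0,1,0)]-1* h2:-1[(0,1,0,0)]-1
p3 X@[(0,0,1,0)]: h2:-1[(0,0,0,0)]+1*
p4 O@[(0,0,0,0)] terminal -1; root [(1,1,1,0)] d5

X winning at [(1,1,1,0)]: True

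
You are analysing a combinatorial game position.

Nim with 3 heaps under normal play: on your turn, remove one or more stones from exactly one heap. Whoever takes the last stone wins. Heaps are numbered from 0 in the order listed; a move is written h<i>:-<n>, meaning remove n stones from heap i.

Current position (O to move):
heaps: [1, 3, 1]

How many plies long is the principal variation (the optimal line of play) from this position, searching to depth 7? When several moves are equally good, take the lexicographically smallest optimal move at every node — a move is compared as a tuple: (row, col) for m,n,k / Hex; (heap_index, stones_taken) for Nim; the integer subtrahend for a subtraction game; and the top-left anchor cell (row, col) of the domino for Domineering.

p1 O@[(1,3,1)]: h0:-1[(0,3,1)]-1 h1:-1[(1,2,1)]-1 h1:-2[(1,1,1)]-1 h1:-3[(1,0,1)]+1* h2:-1[(1,3,0)]-1
p2 X@[(1,0,1)]: h0:-1[(0,0,1)]-1* h2:-1[(1,0,0)]-1
p3 O@[(0,0,1)]: h2:-1[(0,0,0)]+1*
p4 X@[(0,0,0)] terminal -1; root [(1,3,1)] d7

PV length from [(1,3,1)]: 3 plies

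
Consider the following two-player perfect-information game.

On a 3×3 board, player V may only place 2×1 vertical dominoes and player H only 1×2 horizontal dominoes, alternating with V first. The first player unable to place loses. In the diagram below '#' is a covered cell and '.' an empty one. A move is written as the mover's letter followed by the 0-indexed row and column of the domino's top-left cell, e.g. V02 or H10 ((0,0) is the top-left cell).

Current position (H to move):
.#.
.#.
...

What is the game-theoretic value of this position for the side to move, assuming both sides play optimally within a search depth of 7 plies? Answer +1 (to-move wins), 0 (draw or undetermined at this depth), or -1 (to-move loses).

[.#./.#./...] H move#1: H20:-1/.#./.#./##.*, H21:-1/.#./.#./.##
[.#./.#./##.] V move#2: V00:+1/##./##./##.*, V02:+1/.##/.##/##., V12:+1/.#./.##/###
[##./##./##.] end (terminal -1, H#3); searched .#./.#./... to 7

value(.#./.#./..., H) = -1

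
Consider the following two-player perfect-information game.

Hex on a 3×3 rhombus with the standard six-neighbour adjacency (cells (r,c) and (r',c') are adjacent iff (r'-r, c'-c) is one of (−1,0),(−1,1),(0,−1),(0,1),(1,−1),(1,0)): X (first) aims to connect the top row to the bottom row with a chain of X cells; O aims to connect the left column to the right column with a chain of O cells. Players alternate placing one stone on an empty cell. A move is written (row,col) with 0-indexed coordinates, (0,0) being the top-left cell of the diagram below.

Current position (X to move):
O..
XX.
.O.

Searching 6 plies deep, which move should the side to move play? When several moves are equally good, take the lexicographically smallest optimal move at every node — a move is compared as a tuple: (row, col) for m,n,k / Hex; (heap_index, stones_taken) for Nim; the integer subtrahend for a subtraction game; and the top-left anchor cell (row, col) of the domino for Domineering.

ply 1, X at O../XX./.O. | (0,1)=-1→OX./XX./.O.; (0,2)=-1→O.X/XX./.O.; (1,2)=+1→O../XXX/.O.*; (2,0)=+1→O../XX./XO.; (2,2)=+1→O../XX./.OX
ply 2, O at O../XXX/.O. | (0,1)=-1→OO./XXX/.O.*; (0,2)=-1→O.O/XXX/.O.; (2,0)=-1→O../XXX/OO.; (2,2)=-1→O../XXX/.OO
ply 3, X at OO./XXX/.O. | (0,2)=+1→OOX/XXX/.O.*; (2,0)=-1→OO./XXX/XO.; (2,2)=-1→OO./XXX/.OX
ply 4, O at OOX/XXX/.O. | (2,0)=-1→OOX/XXX/OO.*; (2,2)=-1→OOX/XXX/.OO
ply 5, X at OOX/XXX/OO. | (2,2)=+1→OOX/XXX/OOX*
ply 6: OOX/XXX/OOX is terminal -1 (O); from O../XX./.O. depth 6

X's best at [O../XX./.O.]: (1,2)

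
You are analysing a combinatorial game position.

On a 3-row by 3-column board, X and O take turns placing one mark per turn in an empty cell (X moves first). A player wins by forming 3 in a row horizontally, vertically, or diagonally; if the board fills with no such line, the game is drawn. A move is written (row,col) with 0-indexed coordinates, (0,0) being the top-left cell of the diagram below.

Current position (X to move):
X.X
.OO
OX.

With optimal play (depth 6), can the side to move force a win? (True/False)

[X.X/.OO/OX.] X move#1: (0,1):+1/XXX/.OO/OX.*, (1,0):+0/X.X/XOO/OX., (2,2):-1/X.X/.OO/OXX
[XXX/.OO/OX.] end (terminal -1, O#2); searched X.X/.OO/OX. to 6

X winning at [X.X/.OO/OX.]: True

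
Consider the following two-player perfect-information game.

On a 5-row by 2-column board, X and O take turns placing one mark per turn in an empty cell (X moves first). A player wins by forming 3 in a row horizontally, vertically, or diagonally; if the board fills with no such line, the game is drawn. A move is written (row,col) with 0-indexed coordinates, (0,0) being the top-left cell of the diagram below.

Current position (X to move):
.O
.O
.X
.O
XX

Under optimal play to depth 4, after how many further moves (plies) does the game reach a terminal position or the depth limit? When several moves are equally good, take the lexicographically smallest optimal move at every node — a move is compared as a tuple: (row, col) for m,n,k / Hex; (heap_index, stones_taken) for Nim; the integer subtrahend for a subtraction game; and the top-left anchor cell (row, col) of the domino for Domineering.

[.O/.O/.X/.O/XX] X move#1: (0,0):+0/XO/.O/.X/.O/XX*, (1,0):+0/.O/XO/.X/.O/XX, (2,0):+0/.O/.O/XX/.O/XX, (3,0):+0/.O/.O/.X/XO/XX
[XO/.O/.X/.O/XX] O move#2: (1,0):+0/XO/OO/.X/.O/XX*, (2,0):+0/XO/.O/OX/.O/XX, (3,0):+0/XO/.O/.X/OO/XX
[XO/OO/.X/.O/XX] X move#3: (2,0):+0/XO/OO/XX/.O/XX*, (3,0):+0/XO/OO/.X/XO/XX
[XO/OO/XX/.O/XX] O move#4: (3,0):+0/XO/OO/XX/OO/XX*
[XO/OO/XX/OO/XX] end (terminal +0, X#5); searched .O/.O/.X/.O/XX to 4

PV length from [.O/.O/.X/.O/XX]: 4 plies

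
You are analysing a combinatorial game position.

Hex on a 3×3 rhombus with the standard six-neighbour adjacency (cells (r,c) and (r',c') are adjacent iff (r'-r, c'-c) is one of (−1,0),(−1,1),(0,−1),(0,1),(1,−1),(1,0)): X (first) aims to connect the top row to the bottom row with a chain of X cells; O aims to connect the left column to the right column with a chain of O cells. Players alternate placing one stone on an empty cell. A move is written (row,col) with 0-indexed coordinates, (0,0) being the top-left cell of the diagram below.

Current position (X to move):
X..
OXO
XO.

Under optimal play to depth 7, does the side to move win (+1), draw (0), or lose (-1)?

value(X../OXO/XO., X) = +1

[X../OXO/XO.] X move#1: (0,1):+1/XX./OXO/XO.*, (0,2):+1/X.X/OXO/XO., (2,2):+1/X../OXO/XOX
[XX./OXO/XO.] end (terminal -1, O#2); searched X../OXO/XO. to 7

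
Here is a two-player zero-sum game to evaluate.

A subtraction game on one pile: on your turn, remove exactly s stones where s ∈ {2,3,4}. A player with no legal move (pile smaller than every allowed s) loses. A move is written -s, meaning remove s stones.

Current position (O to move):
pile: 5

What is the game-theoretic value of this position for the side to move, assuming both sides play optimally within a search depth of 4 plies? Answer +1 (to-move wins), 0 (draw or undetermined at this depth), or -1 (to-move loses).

ply 1, O at 5 | -2=-1→3; -3=-1→2; -4=+1→1*
ply 2: 1 is terminal -1 (X); from 5 depth 4

value(5, O) = +1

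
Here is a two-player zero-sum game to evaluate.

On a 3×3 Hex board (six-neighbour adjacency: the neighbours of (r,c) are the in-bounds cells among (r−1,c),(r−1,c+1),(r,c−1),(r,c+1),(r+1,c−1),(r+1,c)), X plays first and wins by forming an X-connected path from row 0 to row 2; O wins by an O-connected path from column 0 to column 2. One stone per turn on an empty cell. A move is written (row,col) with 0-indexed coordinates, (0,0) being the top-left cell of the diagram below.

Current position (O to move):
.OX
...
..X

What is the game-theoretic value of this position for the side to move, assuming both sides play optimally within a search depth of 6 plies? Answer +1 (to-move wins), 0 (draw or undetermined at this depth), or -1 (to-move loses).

[.OX/.../..X] O move#1: (0,0):-1/OOX/.../..X*, (1,0):-1/.OX/O../..X, (1,1):-1/.OX/.O./..X, (1,2):-1/.OX/..O/..X, (2,0):-1/.OX/.../O.X, (2,1):-1/.OX/.../.OX
[OOX/.../..X] X move#2: (1,0):+1/OOX/X../..X*, (1,1):+1/OOX/.X./..X, (1,2):+1/OOX/..X/..X, (2,0):+1/OOX/.../X.X, (2,1):+1/OOX/.../.XX
[OOX/X../..X] O move#3: (1,1):-1/OOX/XO./..X*, (1,2):-1/OOX/X.O/..X, (2,0):-1/OOX/X../O.X, (2,1):-1/OOX/X../.OX
[OOX/XO./..X] X move#4: (1,2):+1/OOX/XOX/..X*, (2,0):-1/OOX/XO./X.X, (2,1):-1/OOX/XO./.XX
[OOX/XOX/..X] end (terminal -1, O#5); searched .OX/.../..X to 6

value(.OX/.../..X, O) = -1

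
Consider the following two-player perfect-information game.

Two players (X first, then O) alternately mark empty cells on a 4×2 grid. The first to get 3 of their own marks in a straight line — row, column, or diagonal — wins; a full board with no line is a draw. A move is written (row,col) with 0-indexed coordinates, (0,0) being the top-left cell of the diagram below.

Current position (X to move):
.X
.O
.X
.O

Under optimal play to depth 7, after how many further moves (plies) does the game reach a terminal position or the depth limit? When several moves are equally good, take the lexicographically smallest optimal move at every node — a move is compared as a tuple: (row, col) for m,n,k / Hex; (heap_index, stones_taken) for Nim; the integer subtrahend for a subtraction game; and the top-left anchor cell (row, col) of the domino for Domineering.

ply 1, X at .X/.O/.X/.O | (0,0)=+0→XX/.O/.X/.O*; (1,0)=+0→.X/XO/.X/.O; (2,0)=+0→.X/.O/XX/.O; (3,0)=+0→.X/.O/.X/XO
ply 2, O at XX/.O/.X/.O | (1,0)=+0→XX/OO/.X/.O*; (2,0)=+0→XX/.O/OX/.O; (3,0)=+0→XX/.O/.X/OO
ply 3, X at XX/OO/.X/.O | (2,0)=+0→XX/OO/XX/.O*; (3,0)=+0→XX/OO/.X/XO
ply 4, O at XX/OO/XX/.O | (3,0)=+0→XX/OO/XX/OO*
ply 5: XX/OO/XX/OO is terminal +0 (X); from .X/.O/.X/.O depth 7

PV length from [.X/.O/.X/.O]: 4 plies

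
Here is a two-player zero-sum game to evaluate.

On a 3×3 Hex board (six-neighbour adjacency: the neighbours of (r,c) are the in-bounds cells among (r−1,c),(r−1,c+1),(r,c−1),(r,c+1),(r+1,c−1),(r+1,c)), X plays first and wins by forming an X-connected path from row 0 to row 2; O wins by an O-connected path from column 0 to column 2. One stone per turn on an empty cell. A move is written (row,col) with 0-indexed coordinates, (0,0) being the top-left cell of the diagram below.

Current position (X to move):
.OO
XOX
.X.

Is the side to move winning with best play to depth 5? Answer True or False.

X winning at [.OO/XOX/.X.]: False

ply 1, X at .OO/XOX/.X. | (0,0)=-1→XOO/XOX/.X.*; (2,0)=-1→.OO/XOX/XX.; (2,2)=-1→.OO/XOX/.XX
ply 2, O at XOO/XOX/.X. | (2,0)=+1→XOO/XOX/OX.*; (2,2)=-1→XOO/XOX/.XO
ply 3: XOO/XOX/OX. is terminal -1 (X); from .OO/XOX/.X. depth 5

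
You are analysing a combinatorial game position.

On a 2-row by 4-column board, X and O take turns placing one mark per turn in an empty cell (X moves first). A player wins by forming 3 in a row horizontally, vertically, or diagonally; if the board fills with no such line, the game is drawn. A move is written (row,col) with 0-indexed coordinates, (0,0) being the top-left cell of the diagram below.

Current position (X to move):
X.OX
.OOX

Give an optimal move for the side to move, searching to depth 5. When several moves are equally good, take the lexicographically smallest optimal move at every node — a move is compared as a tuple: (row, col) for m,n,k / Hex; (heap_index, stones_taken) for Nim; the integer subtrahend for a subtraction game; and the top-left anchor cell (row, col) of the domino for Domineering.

X's best at [X.OX/.OOX]: (1,0)

p1 X@[X.OX/.OOX]: (0,1)[XXOX/.OOX]-1 (1,0)[X.OX/XOOX]+0*
p2 O@[X.OX/XOOX]: (0,1)[XOOX/XOOX]+0*
p3 X@[XOOX/XOOX] terminal +0; root [X.OX/.OOX] d5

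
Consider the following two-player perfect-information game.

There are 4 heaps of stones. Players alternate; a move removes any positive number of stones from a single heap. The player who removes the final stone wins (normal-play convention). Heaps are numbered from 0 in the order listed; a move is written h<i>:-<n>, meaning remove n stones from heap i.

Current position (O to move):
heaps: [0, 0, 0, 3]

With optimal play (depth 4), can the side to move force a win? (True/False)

O winning at [(0,0,0,3)]: True

p1 O@[(0,0,0,3)]: h3:-1[(0,0,0,2)]-1 h3:-2[(0,0,0,1)]-1 h3:-3[(0,0,0,0)]+1*
p2 X@[(0,0,0,0)] terminal -1; root [(0,0,0,3)] d4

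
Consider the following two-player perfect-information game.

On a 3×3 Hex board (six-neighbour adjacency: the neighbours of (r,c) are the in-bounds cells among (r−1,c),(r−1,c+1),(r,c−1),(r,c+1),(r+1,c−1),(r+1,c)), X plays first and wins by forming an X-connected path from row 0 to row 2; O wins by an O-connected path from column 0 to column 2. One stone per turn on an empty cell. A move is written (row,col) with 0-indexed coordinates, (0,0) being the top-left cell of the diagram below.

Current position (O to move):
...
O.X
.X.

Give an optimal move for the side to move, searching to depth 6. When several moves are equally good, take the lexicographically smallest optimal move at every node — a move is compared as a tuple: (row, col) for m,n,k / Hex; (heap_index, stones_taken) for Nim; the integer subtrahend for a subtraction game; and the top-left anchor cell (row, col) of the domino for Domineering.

O's best at [.../O.X/.X.]: (0,2)

p1 O@[.../O.X/.X.]: (0,0)[O../O.X/.X.]-1 (0,1)[.O./O.X/.X.]-1 (0,2)[..O/O.X/.X.]+1* (1,1)[.../OOX/.X.]-1 (2,0)[.../O.X/OX.]-1 (2,2)[.../O.X/.XO]-1
p2 X@[..O/O.X/.X.]: (0,0)[X.O/O.X/.X.]-1* (0,1)[.XO/O.X/.X.]-1 (1,1)[..O/OXX/.X.]-1 (2,0)[..O/O.X/XX.]-1 (2,2)[..O/O.X/.XX]-1
p3 O@[X.O/O.X/.X.]: (0,1)[XOO/O.X/.X.]+1* (1,1)[X.O/OOX/.X.]+1 (2,0)[X.O/O.X/OX.]+1 (2,2)[X.O/O.X/.XO]+1
p4 X@[XOO/O.X/.X.] terminal -1; root [.../O.X/.X.] d6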